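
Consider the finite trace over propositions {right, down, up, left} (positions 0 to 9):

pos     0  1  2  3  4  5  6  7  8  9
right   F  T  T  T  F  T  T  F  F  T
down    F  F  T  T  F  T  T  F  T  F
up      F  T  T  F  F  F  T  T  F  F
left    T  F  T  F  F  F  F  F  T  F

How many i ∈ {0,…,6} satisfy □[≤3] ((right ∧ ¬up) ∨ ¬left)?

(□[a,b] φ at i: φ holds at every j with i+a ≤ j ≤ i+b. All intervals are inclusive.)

Evaluate at each i in [0,6]:
  i=0: ✗ (fails at j=0)
  i=1: ✗ (fails at j=2)
  i=2: ✗ (fails at j=2)
  i=3: ✓ (all of [3,6])
  i=4: ✓ (all of [4,7])
  i=5: ✗ (fails at j=8)
  i=6: ✗ (fails at j=8)
Positions where it holds: {3, 4} → 2.

2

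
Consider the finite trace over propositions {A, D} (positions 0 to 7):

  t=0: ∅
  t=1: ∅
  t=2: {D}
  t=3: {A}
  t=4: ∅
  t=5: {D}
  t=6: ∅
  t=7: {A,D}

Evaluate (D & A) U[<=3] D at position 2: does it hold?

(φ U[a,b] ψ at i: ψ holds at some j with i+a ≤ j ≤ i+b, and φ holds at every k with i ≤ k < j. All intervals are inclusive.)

Holds

Need some j in [2,5] with D, and (D & A) at every k in [2,j-1].
  j=2: D holds; no prefix to check → satisfied.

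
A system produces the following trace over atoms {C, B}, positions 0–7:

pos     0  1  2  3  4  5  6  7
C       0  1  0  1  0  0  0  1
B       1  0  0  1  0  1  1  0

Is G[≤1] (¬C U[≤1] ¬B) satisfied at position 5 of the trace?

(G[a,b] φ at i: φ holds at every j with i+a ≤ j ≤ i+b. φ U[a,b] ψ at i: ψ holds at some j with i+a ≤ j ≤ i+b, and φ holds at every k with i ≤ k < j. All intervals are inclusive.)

Check (¬C U[≤1] ¬B) at every j in [5,6]:
  j=5: fails
  j=6: holds
Fails at j=5 → formula fails.

False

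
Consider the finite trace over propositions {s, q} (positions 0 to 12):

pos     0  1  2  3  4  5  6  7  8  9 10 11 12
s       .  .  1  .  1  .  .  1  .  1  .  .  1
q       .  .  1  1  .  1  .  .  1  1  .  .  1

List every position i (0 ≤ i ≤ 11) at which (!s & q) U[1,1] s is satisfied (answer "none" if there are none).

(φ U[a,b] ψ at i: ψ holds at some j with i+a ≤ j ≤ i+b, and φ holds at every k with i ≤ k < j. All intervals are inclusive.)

3, 8

Evaluate at each i in [0,11]:
  i=0: ✗ (no rhs in [1,1])
  i=1: ✗ (lhs fails at k=1 before rhs at j=2)
  i=2: ✗ (no rhs in [3,3])
  i=3: ✓ (rhs at j=4; lhs holds on [3,3])
  i=4: ✗ (no rhs in [5,5])
  i=5: ✗ (no rhs in [6,6])
  i=6: ✗ (lhs fails at k=6 before rhs at j=7)
  i=7: ✗ (no rhs in [8,8])
  i=8: ✓ (rhs at j=9; lhs holds on [8,8])
  i=9: ✗ (no rhs in [10,10])
  i=10: ✗ (no rhs in [11,11])
  i=11: ✗ (lhs fails at k=11 before rhs at j=12)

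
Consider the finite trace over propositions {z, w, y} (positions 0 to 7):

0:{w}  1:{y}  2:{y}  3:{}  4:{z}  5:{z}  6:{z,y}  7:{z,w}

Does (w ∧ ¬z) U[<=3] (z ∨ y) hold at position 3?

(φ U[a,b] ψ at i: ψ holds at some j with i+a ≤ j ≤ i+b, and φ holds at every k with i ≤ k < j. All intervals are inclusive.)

Does not hold

Need some j in [3,6] with (z ∨ y), and (w ∧ ¬z) at every k in [3,j-1].
  j=3: (z ∨ y) false.
  j=4: (z ∨ y) holds, but (w ∧ ¬z) fails at k=3 → not this j.
  j=5: (z ∨ y) holds, but (w ∧ ¬z) fails at k=3 → not this j.
  j=6: (z ∨ y) holds, but (w ∧ ¬z) fails at k=3 → not this j.
No j in the window works → until fails.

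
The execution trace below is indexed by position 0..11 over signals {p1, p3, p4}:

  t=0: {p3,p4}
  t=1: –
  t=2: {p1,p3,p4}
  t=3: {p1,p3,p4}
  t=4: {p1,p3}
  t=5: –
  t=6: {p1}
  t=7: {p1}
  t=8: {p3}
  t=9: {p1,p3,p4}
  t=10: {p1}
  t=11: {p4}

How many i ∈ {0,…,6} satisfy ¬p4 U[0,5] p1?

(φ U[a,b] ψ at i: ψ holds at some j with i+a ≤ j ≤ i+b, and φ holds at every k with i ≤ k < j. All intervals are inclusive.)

6

Evaluate at each i in [0,6]:
  i=0: ✗ (lhs fails at k=0 before rhs at j=2)
  i=1: ✓ (rhs at j=2; lhs holds on [1,1])
  i=2: ✓ (rhs at j=2)
  i=3: ✓ (rhs at j=3)
  i=4: ✓ (rhs at j=4)
  i=5: ✓ (rhs at j=6; lhs holds on [5,5])
  i=6: ✓ (rhs at j=6)
Positions where it holds: {1, 2, 3, 4, 5, 6} → 6.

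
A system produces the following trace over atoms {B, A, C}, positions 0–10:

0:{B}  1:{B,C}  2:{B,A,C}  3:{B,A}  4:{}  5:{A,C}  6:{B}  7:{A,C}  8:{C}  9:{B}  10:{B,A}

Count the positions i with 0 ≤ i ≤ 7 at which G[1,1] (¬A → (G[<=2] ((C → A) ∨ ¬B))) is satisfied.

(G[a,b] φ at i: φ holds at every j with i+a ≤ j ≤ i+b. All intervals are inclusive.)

7

Evaluate at each i in [0,7]:
  i=0: ✗ (fails at j=1)
  i=1: ✓ (all of [2,2])
  i=2: ✓ (all of [3,3])
  i=3: ✓ (all of [4,4])
  i=4: ✓ (all of [5,5])
  i=5: ✓ (all of [6,6])
  i=6: ✓ (all of [7,7])
  i=7: ✓ (all of [8,8])
Positions where it holds: {1, 2, 3, 4, 5, 6, 7} → 7.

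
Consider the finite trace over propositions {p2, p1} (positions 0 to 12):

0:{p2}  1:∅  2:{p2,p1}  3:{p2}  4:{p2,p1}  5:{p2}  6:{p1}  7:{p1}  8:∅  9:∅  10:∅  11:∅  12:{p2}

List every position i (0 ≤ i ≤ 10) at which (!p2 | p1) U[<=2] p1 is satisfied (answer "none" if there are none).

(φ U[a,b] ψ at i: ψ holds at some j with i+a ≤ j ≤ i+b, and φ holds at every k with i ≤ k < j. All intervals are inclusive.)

Evaluate at each i in [0,10]:
  i=0: ✗ (lhs fails at k=0 before rhs at j=2)
  i=1: ✓ (rhs at j=2; lhs holds on [1,1])
  i=2: ✓ (rhs at j=2)
  i=3: ✗ (lhs fails at k=3 before rhs at j=4)
  i=4: ✓ (rhs at j=4)
  i=5: ✗ (lhs fails at k=5 before rhs at j=6)
  i=6: ✓ (rhs at j=6)
  i=7: ✓ (rhs at j=7)
  i=8: ✗ (no rhs in [8,10])
  i=9: ✗ (no rhs in [9,11])
  i=10: ✗ (no rhs in [10,12])

1, 2, 4, 6, 7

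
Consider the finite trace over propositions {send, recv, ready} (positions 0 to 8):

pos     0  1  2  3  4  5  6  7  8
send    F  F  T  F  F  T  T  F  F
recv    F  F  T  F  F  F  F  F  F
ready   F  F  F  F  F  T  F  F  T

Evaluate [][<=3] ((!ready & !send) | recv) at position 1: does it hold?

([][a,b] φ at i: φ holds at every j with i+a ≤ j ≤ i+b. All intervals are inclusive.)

Check ((!ready & !send) | recv) at every j in [1,4]:
  j=1: true
  j=2: true
  j=3: true
  j=4: true
All positions satisfy it → formula holds.

Yes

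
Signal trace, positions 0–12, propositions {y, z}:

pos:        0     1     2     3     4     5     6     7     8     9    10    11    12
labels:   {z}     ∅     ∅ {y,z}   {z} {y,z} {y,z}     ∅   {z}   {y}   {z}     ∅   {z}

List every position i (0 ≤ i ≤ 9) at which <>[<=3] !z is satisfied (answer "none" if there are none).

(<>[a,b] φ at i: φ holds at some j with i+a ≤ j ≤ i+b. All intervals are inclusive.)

0, 1, 2, 4, 5, 6, 7, 8, 9

Evaluate at each i in [0,9]:
  i=0: ✓ (witness j=1)
  i=1: ✓ (witness j=1)
  i=2: ✓ (witness j=2)
  i=3: ✗ (none in [3,6])
  i=4: ✓ (witness j=7)
  i=5: ✓ (witness j=7)
  i=6: ✓ (witness j=7)
  i=7: ✓ (witness j=7)
  i=8: ✓ (witness j=9)
  i=9: ✓ (witness j=9)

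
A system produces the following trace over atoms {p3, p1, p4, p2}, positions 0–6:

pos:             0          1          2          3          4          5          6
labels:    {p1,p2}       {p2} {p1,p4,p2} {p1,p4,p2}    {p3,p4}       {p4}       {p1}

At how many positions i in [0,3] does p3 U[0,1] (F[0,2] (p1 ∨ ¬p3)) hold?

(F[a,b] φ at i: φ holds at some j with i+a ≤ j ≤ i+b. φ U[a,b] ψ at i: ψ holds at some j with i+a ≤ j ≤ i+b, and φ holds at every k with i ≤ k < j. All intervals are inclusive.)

4

Evaluate at each i in [0,3]:
  i=0: ✓ (rhs at j=0)
  i=1: ✓ (rhs at j=1)
  i=2: ✓ (rhs at j=2)
  i=3: ✓ (rhs at j=3)
Positions where it holds: {0, 1, 2, 3} → 4.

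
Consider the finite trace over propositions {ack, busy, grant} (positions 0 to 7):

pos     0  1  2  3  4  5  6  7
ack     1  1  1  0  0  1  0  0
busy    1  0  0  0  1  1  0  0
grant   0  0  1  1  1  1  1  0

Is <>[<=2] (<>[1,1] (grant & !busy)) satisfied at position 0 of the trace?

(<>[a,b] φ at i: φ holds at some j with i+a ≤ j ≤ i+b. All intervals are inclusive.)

Yes

Check <>[1,1] (grant & !busy) at each j in [0,2]:
  j=0: fails (none in [1,1])
  j=1: holds (witness at 2)
  j=2: holds (witness at 3)
Found at j=1 → formula holds.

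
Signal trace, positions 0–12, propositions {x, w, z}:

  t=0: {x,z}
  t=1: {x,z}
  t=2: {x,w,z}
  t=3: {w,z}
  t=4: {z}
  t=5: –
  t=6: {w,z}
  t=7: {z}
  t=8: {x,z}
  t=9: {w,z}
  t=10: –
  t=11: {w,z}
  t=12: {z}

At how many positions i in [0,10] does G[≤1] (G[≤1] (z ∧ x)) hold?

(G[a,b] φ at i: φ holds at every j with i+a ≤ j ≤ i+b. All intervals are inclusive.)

1

Evaluate at each i in [0,10]:
  i=0: ✓ (all of [0,1])
  i=1: ✗ (fails at j=2)
  i=2: ✗ (fails at j=2)
  i=3: ✗ (fails at j=3)
  i=4: ✗ (fails at j=4)
  i=5: ✗ (fails at j=5)
  i=6: ✗ (fails at j=6)
  i=7: ✗ (fails at j=7)
  i=8: ✗ (fails at j=8)
  i=9: ✗ (fails at j=9)
  i=10: ✗ (fails at j=10)
Positions where it holds: {0} → 1.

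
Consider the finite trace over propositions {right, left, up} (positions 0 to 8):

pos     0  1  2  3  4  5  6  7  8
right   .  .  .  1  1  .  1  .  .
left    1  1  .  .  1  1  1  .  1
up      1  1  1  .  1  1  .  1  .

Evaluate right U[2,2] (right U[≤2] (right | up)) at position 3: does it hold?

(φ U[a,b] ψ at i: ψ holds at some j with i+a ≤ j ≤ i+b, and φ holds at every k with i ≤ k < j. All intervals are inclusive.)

True

Need some j in [5,5] with (right U[≤2] (right | up)), and right at every k in [3,j-1].
  j=5: (right U[≤2] (right | up)) holds; right holds at every k in [3,4] → satisfied.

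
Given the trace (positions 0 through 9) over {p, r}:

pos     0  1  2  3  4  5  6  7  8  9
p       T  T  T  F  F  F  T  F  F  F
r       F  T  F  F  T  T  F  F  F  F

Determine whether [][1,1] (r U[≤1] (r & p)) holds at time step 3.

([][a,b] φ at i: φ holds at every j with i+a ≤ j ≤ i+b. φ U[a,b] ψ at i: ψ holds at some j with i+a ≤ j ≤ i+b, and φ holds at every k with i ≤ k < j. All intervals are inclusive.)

No

Check (r U[≤1] (r & p)) at every j in [4,4]:
  j=4: fails
Fails at j=4 → formula fails.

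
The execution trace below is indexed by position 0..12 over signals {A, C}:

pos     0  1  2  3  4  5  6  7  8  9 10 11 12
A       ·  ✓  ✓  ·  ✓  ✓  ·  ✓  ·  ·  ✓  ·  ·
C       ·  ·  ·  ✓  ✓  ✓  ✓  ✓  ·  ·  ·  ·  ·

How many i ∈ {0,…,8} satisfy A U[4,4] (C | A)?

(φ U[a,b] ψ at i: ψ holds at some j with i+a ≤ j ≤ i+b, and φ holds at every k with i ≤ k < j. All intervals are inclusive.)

0

Evaluate at each i in [0,8]:
  i=0: ✗ (lhs fails at k=0 before rhs at j=4)
  i=1: ✗ (lhs fails at k=3 before rhs at j=5)
  i=2: ✗ (lhs fails at k=3 before rhs at j=6)
  i=3: ✗ (lhs fails at k=3 before rhs at j=7)
  i=4: ✗ (no rhs in [8,8])
  i=5: ✗ (no rhs in [9,9])
  i=6: ✗ (lhs fails at k=6 before rhs at j=10)
  i=7: ✗ (no rhs in [11,11])
  i=8: ✗ (no rhs in [12,12])
Positions where it holds: {} → 0.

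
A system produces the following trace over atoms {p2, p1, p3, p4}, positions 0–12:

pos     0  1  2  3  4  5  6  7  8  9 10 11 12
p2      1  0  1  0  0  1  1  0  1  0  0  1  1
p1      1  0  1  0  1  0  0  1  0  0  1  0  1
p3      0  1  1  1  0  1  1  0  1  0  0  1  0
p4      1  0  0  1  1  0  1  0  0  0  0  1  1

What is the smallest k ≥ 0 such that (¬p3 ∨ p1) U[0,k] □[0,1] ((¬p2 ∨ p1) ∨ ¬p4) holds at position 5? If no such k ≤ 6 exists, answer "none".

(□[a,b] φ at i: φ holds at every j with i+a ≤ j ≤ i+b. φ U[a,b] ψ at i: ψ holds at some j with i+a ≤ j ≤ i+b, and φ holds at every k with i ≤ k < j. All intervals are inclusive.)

none

Need earliest j ≥ 5 with □[0,1] ((¬p2 ∨ p1) ∨ ¬p4), and (¬p3 ∨ p1) at every k in [5,j-1].
  j=5: rhs fails.
  j=6: rhs fails.
  j=7: rhs holds but lhs fails at k=5.
  j=8: rhs holds but lhs fails at k=5.
  j=9: rhs holds but lhs fails at k=5.
  j=10: rhs fails.
  j=11: rhs fails.
No witness within the range → none.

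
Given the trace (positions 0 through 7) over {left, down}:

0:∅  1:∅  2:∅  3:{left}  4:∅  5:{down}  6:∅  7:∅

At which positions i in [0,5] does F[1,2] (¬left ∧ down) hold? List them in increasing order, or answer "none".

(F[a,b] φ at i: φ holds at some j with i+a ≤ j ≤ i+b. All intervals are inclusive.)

Evaluate at each i in [0,5]:
  i=0: ✗ (none in [1,2])
  i=1: ✗ (none in [2,3])
  i=2: ✗ (none in [3,4])
  i=3: ✓ (witness j=5)
  i=4: ✓ (witness j=5)
  i=5: ✗ (none in [6,7])

3, 4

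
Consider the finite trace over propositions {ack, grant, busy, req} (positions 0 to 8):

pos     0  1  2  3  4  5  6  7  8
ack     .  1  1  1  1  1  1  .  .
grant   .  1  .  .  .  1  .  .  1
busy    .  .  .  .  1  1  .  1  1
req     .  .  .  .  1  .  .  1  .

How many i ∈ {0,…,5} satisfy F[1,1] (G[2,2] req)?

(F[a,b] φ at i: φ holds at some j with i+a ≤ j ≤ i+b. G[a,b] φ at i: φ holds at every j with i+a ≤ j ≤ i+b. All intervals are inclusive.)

Evaluate at each i in [0,5]:
  i=0: ✗ (none in [1,1])
  i=1: ✓ (witness j=2)
  i=2: ✗ (none in [3,3])
  i=3: ✗ (none in [4,4])
  i=4: ✓ (witness j=5)
  i=5: ✗ (none in [6,6])
Positions where it holds: {1, 4} → 2.

2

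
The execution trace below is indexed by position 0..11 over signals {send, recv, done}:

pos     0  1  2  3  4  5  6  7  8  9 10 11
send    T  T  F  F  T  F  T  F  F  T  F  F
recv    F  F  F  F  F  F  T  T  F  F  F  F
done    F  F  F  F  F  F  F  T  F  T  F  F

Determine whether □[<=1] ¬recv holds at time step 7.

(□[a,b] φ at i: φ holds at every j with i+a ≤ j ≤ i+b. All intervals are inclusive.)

Does not hold

Check ¬recv at every j in [7,8]:
  j=7: false
  j=8: true
Fails at j=7 → formula fails.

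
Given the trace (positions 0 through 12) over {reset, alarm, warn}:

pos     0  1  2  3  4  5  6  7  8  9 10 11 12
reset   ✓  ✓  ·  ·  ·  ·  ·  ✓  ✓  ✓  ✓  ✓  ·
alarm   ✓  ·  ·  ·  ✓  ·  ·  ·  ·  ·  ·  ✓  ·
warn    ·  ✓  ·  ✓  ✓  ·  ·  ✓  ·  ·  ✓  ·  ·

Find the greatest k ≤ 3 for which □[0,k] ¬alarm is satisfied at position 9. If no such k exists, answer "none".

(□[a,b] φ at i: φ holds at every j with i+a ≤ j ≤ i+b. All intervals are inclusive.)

¬alarm must hold from j=9 onward; find where it first fails.
  j=9: holds
  j=10: holds
  j=11: fails
Holds on [9,10], so largest k = 1.

1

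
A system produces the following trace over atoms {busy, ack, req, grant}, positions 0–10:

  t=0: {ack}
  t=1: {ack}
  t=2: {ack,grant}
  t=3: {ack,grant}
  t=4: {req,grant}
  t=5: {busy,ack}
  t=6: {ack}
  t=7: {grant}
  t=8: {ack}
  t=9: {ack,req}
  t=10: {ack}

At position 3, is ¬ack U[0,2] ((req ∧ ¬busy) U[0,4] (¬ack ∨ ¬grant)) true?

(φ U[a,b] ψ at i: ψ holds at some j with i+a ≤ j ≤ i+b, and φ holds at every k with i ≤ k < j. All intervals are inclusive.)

Need some j in [3,5] with ((req ∧ ¬busy) U[0,4] (¬ack ∨ ¬grant)), and ¬ack at every k in [3,j-1].
  j=3: ((req ∧ ¬busy) U[0,4] (¬ack ∨ ¬grant)) — fails.
  j=4: ((req ∧ ¬busy) U[0,4] (¬ack ∨ ¬grant)) holds, but ¬ack fails at k=3 → not this j.
  j=5: ((req ∧ ¬busy) U[0,4] (¬ack ∨ ¬grant)) holds, but ¬ack fails at k=3 → not this j.
No j in the window works → until fails.

Does not hold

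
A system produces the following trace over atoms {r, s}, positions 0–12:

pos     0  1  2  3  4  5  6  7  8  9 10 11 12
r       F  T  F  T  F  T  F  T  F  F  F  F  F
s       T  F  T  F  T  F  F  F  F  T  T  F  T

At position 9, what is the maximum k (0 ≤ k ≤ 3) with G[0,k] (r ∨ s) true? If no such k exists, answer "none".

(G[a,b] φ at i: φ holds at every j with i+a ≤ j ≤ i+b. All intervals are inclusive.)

1

(r ∨ s) must hold from j=9 onward; find where it first fails.
  j=9: holds
  j=10: holds
  j=11: fails
Holds on [9,10], so largest k = 1.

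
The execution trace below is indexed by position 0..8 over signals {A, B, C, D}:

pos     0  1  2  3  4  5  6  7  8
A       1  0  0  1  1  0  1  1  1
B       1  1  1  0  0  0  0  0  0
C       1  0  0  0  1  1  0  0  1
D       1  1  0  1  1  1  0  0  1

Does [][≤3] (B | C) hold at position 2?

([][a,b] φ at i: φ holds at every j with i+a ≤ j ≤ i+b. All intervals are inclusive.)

Check (B | C) at every j in [2,5]:
  j=2: true
  j=3: false
  j=4: true
  j=5: true
Fails at j=3 → formula fails.

Does not hold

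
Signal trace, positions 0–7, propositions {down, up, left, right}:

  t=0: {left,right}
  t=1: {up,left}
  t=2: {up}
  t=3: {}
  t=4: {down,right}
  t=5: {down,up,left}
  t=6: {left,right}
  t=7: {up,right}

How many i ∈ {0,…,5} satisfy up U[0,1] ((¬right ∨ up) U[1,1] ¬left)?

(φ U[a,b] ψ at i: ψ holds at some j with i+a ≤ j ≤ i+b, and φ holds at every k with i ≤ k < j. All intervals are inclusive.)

Evaluate at each i in [0,5]:
  i=0: ✗ (lhs fails at k=0 before rhs at j=1)
  i=1: ✓ (rhs at j=1)
  i=2: ✓ (rhs at j=2)
  i=3: ✓ (rhs at j=3)
  i=4: ✗ (no rhs in [4,5])
  i=5: ✗ (no rhs in [5,6])
Positions where it holds: {1, 2, 3} → 3.

3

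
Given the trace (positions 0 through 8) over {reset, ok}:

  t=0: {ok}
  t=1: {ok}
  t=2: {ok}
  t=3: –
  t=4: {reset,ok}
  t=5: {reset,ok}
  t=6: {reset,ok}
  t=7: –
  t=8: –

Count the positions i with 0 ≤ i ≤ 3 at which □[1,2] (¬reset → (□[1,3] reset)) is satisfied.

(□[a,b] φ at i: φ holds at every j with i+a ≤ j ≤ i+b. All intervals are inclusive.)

2

Evaluate at each i in [0,3]:
  i=0: ✗ (fails at j=1)
  i=1: ✗ (fails at j=2)
  i=2: ✓ (all of [3,4])
  i=3: ✓ (all of [4,5])
Positions where it holds: {2, 3} → 2.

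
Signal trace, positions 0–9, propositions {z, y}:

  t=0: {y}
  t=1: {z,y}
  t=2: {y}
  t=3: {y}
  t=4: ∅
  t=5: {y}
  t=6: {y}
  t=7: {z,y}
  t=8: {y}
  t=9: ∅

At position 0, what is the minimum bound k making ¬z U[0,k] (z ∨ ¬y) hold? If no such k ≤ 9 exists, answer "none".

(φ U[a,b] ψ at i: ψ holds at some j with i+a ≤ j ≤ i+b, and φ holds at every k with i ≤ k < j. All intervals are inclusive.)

1

Need earliest j ≥ 0 with (z ∨ ¬y), and ¬z at every k in [0,j-1].
  j=0: rhs fails.
  j=1: rhs holds; lhs holds on [0,0]. k = 1.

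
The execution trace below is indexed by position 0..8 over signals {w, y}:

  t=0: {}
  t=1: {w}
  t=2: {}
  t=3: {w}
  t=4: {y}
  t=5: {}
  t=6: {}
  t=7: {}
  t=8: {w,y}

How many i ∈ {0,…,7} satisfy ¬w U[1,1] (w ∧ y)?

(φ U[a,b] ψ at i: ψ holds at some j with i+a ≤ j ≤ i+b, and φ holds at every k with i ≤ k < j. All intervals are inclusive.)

Evaluate at each i in [0,7]:
  i=0: ✗ (no rhs in [1,1])
  i=1: ✗ (no rhs in [2,2])
  i=2: ✗ (no rhs in [3,3])
  i=3: ✗ (no rhs in [4,4])
  i=4: ✗ (no rhs in [5,5])
  i=5: ✗ (no rhs in [6,6])
  i=6: ✗ (no rhs in [7,7])
  i=7: ✓ (rhs at j=8; lhs holds on [7,7])
Positions where it holds: {7} → 1.

1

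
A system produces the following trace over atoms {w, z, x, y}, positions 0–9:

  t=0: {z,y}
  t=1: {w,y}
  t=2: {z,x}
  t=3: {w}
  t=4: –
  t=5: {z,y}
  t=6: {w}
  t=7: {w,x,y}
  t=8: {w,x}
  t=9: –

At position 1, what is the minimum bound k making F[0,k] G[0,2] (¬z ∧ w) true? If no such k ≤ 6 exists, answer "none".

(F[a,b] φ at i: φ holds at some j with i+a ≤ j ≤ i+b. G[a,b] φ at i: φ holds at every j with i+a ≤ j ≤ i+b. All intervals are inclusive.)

5

Scan j = 1,2,… for G[0,2] (¬z ∧ w):
  j=1: fails
  j=2: fails
  j=3: fails
  j=4: fails
  j=5: fails
  j=6: holds
First hit at j=6, so smallest k = 6-1 = 5.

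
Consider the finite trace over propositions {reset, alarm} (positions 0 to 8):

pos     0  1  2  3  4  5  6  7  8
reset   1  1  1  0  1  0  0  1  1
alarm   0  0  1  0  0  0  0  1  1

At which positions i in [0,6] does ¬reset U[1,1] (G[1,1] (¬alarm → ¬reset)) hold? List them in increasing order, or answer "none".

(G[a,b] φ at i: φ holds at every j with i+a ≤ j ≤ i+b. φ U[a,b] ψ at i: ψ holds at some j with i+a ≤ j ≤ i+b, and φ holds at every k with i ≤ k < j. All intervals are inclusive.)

3, 5, 6

Evaluate at each i in [0,6]:
  i=0: ✗ (lhs fails at k=0 before rhs at j=1)
  i=1: ✗ (lhs fails at k=1 before rhs at j=2)
  i=2: ✗ (no rhs in [3,3])
  i=3: ✓ (rhs at j=4; lhs holds on [3,3])
  i=4: ✗ (lhs fails at k=4 before rhs at j=5)
  i=5: ✓ (rhs at j=6; lhs holds on [5,5])
  i=6: ✓ (rhs at j=7; lhs holds on [6,6])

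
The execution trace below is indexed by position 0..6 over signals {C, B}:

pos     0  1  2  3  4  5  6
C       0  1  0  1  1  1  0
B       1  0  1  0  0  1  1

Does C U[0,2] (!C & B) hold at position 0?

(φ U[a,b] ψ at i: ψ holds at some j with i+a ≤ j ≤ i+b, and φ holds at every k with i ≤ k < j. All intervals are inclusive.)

Need some j in [0,2] with (!C & B), and C at every k in [0,j-1].
  j=0: (!C & B) holds; no prefix to check → satisfied.

Holds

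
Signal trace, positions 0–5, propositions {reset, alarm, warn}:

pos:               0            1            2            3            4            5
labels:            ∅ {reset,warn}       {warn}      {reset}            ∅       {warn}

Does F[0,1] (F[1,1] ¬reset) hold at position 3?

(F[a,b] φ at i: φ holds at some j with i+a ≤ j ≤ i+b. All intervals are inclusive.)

Check F[1,1] ¬reset at each j in [3,4]:
  j=3: holds (witness at 4)
  j=4: holds (witness at 5)
Found at j=3 → formula holds.

Holds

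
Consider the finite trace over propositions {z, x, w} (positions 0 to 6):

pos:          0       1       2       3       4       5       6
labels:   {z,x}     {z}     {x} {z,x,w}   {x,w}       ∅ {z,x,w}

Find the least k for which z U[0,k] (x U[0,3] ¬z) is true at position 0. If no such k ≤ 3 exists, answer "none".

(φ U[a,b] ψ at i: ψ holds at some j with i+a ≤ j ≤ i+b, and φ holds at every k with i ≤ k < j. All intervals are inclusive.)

2

Need earliest j ≥ 0 with (x U[0,3] ¬z), and z at every k in [0,j-1].
  j=0: rhs fails.
  j=1: rhs fails.
  j=2: rhs holds; lhs holds on [0,1]. k = 2.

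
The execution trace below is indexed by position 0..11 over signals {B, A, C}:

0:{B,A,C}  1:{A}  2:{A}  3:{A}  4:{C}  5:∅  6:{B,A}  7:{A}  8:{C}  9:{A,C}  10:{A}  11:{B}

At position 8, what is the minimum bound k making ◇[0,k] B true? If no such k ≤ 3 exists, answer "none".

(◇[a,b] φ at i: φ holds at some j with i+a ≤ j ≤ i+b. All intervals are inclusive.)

3

Scan j = 8,9,… for B:
  j=8: fails
  j=9: fails
  j=10: fails
  j=11: holds
First hit at j=11, so smallest k = 11-8 = 3.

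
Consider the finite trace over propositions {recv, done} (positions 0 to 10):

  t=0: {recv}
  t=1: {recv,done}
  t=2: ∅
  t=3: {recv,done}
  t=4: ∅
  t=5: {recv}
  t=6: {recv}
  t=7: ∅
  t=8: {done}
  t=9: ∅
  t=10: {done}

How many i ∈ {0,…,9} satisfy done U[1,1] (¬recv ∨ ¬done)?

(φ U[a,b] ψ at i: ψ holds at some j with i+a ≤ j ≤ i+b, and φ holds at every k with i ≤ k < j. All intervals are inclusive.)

Evaluate at each i in [0,9]:
  i=0: ✗ (no rhs in [1,1])
  i=1: ✓ (rhs at j=2; lhs holds on [1,1])
  i=2: ✗ (no rhs in [3,3])
  i=3: ✓ (rhs at j=4; lhs holds on [3,3])
  i=4: ✗ (lhs fails at k=4 before rhs at j=5)
  i=5: ✗ (lhs fails at k=5 before rhs at j=6)
  i=6: ✗ (lhs fails at k=6 before rhs at j=7)
  i=7: ✗ (lhs fails at k=7 before rhs at j=8)
  i=8: ✓ (rhs at j=9; lhs holds on [8,8])
  i=9: ✗ (lhs fails at k=9 before rhs at j=10)
Positions where it holds: {1, 3, 8} → 3.

3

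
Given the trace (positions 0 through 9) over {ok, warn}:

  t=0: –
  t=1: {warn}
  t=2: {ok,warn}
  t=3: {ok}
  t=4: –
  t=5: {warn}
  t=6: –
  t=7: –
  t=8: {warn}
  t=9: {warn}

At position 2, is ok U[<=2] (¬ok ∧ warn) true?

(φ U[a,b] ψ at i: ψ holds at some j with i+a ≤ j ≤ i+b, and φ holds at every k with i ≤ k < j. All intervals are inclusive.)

Need some j in [2,4] with (¬ok ∧ warn), and ok at every k in [2,j-1].
  j=2: (¬ok ∧ warn) false.
  j=3: (¬ok ∧ warn) false.
  j=4: (¬ok ∧ warn) false.
No j in the window works → until fails.

Does not hold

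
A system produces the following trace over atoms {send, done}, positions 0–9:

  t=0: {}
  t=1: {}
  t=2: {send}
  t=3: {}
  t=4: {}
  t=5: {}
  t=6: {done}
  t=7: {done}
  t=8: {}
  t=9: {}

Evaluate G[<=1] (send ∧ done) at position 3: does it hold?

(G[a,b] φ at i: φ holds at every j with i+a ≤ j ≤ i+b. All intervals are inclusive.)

Does not hold

Check (send ∧ done) at every j in [3,4]:
  j=3: false
  j=4: false
Fails at j=3 → formula fails.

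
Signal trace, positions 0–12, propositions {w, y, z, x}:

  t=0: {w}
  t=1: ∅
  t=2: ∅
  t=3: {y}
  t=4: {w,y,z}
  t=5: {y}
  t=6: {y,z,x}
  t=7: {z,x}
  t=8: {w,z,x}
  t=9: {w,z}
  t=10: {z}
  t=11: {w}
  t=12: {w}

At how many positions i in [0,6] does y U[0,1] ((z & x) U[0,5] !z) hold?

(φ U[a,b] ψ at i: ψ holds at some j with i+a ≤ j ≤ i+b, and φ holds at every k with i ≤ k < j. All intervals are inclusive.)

Evaluate at each i in [0,6]:
  i=0: ✓ (rhs at j=0)
  i=1: ✓ (rhs at j=1)
  i=2: ✓ (rhs at j=2)
  i=3: ✓ (rhs at j=3)
  i=4: ✓ (rhs at j=5; lhs holds on [4,4])
  i=5: ✓ (rhs at j=5)
  i=6: ✗ (no rhs in [6,7])
Positions where it holds: {0, 1, 2, 3, 4, 5} → 6.

6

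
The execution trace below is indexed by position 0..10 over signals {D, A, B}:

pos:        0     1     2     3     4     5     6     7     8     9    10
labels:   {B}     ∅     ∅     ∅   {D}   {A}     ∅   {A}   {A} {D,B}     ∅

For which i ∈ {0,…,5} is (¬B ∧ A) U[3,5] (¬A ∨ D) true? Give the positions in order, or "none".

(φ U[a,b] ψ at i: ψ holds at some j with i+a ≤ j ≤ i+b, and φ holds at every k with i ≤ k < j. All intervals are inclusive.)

Evaluate at each i in [0,5]:
  i=0: ✗ (lhs fails at k=0 before rhs at j=3)
  i=1: ✗ (lhs fails at k=1 before rhs at j=4)
  i=2: ✗ (lhs fails at k=2 before rhs at j=6)
  i=3: ✗ (lhs fails at k=3 before rhs at j=6)
  i=4: ✗ (lhs fails at k=4 before rhs at j=9)
  i=5: ✗ (lhs fails at k=6 before rhs at j=9)

none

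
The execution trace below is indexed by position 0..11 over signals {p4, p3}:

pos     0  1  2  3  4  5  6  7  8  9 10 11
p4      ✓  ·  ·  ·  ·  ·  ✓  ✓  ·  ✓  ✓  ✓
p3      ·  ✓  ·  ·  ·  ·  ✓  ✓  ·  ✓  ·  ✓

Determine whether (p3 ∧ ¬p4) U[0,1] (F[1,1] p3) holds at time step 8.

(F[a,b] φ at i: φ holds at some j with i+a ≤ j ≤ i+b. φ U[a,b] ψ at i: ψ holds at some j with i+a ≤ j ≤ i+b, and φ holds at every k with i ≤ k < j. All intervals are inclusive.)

Need some j in [8,9] with F[1,1] p3, and (p3 ∧ ¬p4) at every k in [8,j-1].
  j=8: F[1,1] p3 holds; no prefix to check → satisfied.

True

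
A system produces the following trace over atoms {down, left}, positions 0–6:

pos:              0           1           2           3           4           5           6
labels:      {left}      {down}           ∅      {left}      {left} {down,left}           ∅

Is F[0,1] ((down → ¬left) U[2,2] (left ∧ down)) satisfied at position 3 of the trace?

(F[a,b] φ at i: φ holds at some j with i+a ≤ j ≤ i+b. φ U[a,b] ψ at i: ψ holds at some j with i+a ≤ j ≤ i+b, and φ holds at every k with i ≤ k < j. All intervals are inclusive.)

Check ((down → ¬left) U[2,2] (left ∧ down)) at each j in [3,4]:
  j=3: holds
  j=4: fails
Found at j=3 → formula holds.

Holds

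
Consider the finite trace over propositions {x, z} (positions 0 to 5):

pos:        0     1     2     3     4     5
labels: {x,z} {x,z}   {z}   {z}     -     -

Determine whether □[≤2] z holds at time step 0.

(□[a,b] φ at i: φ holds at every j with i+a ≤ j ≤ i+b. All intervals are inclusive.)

Yes

Check z at every j in [0,2]:
  j=0: true
  j=1: true
  j=2: true
All positions satisfy it → formula holds.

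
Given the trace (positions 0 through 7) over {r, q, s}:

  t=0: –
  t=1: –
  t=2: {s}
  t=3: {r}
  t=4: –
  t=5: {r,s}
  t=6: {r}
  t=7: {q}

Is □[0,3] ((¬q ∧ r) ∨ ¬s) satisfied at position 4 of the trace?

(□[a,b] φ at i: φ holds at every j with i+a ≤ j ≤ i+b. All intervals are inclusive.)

Holds

Check ((¬q ∧ r) ∨ ¬s) at every j in [4,7]:
  j=4: true
  j=5: true
  j=6: true
  j=7: true
All positions satisfy it → formula holds.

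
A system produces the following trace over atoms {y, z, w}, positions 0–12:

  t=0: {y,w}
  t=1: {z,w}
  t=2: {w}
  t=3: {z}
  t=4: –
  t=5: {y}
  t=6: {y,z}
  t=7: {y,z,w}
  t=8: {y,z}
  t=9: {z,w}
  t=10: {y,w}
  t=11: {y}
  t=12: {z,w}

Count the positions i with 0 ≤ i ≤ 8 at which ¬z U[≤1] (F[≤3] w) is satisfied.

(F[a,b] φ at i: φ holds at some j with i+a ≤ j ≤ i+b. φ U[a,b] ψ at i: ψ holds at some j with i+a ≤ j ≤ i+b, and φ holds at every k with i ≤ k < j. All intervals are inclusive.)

Evaluate at each i in [0,8]:
  i=0: ✓ (rhs at j=0)
  i=1: ✓ (rhs at j=1)
  i=2: ✓ (rhs at j=2)
  i=3: ✗ (lhs fails at k=3 before rhs at j=4)
  i=4: ✓ (rhs at j=4)
  i=5: ✓ (rhs at j=5)
  i=6: ✓ (rhs at j=6)
  i=7: ✓ (rhs at j=7)
  i=8: ✓ (rhs at j=8)
Positions where it holds: {0, 1, 2, 4, 5, 6, 7, 8} → 8.

8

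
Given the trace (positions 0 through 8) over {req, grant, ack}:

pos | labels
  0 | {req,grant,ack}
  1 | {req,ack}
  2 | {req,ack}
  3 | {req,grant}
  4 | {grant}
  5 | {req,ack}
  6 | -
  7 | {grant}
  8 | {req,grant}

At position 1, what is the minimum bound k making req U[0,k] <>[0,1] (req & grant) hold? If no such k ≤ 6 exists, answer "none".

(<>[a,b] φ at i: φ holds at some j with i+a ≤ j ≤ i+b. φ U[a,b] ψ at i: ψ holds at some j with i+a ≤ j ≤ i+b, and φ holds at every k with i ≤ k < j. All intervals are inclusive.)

1

Need earliest j ≥ 1 with <>[0,1] (req & grant), and req at every k in [1,j-1].
  j=1: rhs fails.
  j=2: rhs holds; lhs holds on [1,1]. k = 1.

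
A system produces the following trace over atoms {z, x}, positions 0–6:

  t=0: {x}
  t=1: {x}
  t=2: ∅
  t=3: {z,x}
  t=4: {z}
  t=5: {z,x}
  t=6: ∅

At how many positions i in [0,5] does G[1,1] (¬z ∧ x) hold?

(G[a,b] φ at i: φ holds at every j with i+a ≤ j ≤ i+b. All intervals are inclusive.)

Evaluate at each i in [0,5]:
  i=0: ✓ (all of [1,1])
  i=1: ✗ (fails at j=2)
  i=2: ✗ (fails at j=3)
  i=3: ✗ (fails at j=4)
  i=4: ✗ (fails at j=5)
  i=5: ✗ (fails at j=6)
Positions where it holds: {0} → 1.

1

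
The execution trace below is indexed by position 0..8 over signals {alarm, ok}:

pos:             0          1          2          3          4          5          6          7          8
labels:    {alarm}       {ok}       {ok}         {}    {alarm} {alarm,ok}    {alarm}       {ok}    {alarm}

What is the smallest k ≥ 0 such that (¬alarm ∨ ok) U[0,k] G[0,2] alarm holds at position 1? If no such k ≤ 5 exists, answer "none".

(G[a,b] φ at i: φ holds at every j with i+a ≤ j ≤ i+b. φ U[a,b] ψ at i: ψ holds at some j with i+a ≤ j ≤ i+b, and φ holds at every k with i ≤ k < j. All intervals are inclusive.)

Need earliest j ≥ 1 with G[0,2] alarm, and (¬alarm ∨ ok) at every k in [1,j-1].
  j=1: rhs fails.
  j=2: rhs fails.
  j=3: rhs fails.
  j=4: rhs holds; lhs holds on [1,3]. k = 3.

3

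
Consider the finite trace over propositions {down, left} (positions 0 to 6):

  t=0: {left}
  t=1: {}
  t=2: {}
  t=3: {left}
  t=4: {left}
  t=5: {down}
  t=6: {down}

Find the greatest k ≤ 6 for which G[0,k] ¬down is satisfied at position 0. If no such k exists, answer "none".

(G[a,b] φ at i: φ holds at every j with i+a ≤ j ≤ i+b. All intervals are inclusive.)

¬down must hold from j=0 onward; find where it first fails.
  j=0: holds
  j=1: holds
  j=2: holds
  j=3: holds
  j=4: holds
  j=5: fails
Holds on [0,4], so largest k = 4.

4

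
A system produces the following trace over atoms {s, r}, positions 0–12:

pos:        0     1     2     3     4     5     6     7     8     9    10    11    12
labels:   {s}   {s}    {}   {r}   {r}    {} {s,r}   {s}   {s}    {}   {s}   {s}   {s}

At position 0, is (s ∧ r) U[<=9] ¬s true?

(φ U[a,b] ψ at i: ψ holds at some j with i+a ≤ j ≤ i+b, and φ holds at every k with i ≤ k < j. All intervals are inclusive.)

Need some j in [0,9] with ¬s, and (s ∧ r) at every k in [0,j-1].
  j=0: ¬s false.
  j=1: ¬s false.
  j=2: ¬s holds, but (s ∧ r) fails at k=0 → not this j.
  j=3: ¬s holds, but (s ∧ r) fails at k=0 → not this j.
  j=4: ¬s holds, but (s ∧ r) fails at k=0 → not this j.
  j=5: ¬s holds, but (s ∧ r) fails at k=0 → not this j.
  j=6: ¬s false.
  j=7: ¬s false.
  j=8: ¬s false.
  j=9: ¬s holds, but (s ∧ r) fails at k=0 → not this j.
No j in the window works → until fails.

No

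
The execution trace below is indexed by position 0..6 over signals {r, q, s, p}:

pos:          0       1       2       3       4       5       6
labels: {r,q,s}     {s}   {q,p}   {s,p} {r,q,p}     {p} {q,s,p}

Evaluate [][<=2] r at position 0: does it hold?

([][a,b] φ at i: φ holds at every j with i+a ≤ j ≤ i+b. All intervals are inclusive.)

Check r at every j in [0,2]:
  j=0: true
  j=1: false
  j=2: false
Fails at j=1 → formula fails.

False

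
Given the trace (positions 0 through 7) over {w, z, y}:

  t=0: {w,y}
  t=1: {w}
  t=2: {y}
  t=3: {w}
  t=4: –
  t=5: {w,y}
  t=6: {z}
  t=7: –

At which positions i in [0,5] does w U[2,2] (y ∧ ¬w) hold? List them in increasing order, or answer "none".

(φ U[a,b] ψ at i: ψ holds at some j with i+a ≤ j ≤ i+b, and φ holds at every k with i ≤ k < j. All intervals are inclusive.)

Evaluate at each i in [0,5]:
  i=0: ✓ (rhs at j=2; lhs holds on [0,1])
  i=1: ✗ (no rhs in [3,3])
  i=2: ✗ (no rhs in [4,4])
  i=3: ✗ (no rhs in [5,5])
  i=4: ✗ (no rhs in [6,6])
  i=5: ✗ (no rhs in [7,7])

0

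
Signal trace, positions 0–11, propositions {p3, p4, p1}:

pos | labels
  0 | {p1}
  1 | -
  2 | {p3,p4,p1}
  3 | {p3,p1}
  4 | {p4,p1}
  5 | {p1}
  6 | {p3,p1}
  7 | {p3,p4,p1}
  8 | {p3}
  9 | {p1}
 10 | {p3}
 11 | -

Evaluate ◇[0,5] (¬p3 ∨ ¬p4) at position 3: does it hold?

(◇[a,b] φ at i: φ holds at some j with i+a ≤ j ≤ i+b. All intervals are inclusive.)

Check (¬p3 ∨ ¬p4) at each j in [3,8]:
  j=3: true
  j=4: true
  j=5: true
  j=6: true
  j=7: false
  j=8: true
Found at j=3 → formula holds.

True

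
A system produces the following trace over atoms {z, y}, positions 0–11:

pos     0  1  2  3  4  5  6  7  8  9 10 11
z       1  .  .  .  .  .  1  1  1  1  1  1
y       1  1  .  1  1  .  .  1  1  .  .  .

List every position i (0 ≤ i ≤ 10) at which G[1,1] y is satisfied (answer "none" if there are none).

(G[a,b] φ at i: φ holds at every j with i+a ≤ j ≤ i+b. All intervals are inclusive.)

Evaluate at each i in [0,10]:
  i=0: ✓ (all of [1,1])
  i=1: ✗ (fails at j=2)
  i=2: ✓ (all of [3,3])
  i=3: ✓ (all of [4,4])
  i=4: ✗ (fails at j=5)
  i=5: ✗ (fails at j=6)
  i=6: ✓ (all of [7,7])
  i=7: ✓ (all of [8,8])
  i=8: ✗ (fails at j=9)
  i=9: ✗ (fails at j=10)
  i=10: ✗ (fails at j=11)

0, 2, 3, 6, 7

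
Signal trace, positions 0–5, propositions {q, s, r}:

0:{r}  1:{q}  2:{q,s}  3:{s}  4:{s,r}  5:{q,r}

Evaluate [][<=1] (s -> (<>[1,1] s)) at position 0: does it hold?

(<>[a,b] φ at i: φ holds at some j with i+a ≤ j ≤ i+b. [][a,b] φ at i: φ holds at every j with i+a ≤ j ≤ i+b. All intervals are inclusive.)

Check (s -> (<>[1,1] s)) at every j in [0,1]:
  j=0: antecedent false → ✓
  j=1: antecedent false → ✓
All positions satisfy it → formula holds.

True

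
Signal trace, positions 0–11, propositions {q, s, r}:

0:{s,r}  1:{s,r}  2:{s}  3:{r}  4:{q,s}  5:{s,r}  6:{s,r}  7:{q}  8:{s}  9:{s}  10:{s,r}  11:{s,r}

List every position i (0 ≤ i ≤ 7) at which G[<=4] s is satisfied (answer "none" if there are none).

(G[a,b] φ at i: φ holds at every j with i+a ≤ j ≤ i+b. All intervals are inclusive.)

Evaluate at each i in [0,7]:
  i=0: ✗ (fails at j=3)
  i=1: ✗ (fails at j=3)
  i=2: ✗ (fails at j=3)
  i=3: ✗ (fails at j=3)
  i=4: ✗ (fails at j=7)
  i=5: ✗ (fails at j=7)
  i=6: ✗ (fails at j=7)
  i=7: ✗ (fails at j=7)

none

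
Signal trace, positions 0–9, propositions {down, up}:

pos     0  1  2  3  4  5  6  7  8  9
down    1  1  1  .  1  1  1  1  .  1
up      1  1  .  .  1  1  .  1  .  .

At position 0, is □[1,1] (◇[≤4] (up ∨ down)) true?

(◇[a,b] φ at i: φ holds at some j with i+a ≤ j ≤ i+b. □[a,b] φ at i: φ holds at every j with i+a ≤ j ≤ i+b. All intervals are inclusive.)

Yes

Check ◇[≤4] (up ∨ down) at every j in [1,1]:
  j=1: holds (witness at 1)
All positions satisfy it → formula holds.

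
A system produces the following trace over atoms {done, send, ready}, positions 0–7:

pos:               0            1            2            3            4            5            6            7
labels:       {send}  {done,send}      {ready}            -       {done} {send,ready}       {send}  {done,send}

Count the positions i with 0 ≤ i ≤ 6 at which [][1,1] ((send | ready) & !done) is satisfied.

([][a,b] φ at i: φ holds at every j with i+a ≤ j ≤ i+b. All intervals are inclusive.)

Evaluate at each i in [0,6]:
  i=0: ✗ (fails at j=1)
  i=1: ✓ (all of [2,2])
  i=2: ✗ (fails at j=3)
  i=3: ✗ (fails at j=4)
  i=4: ✓ (all of [5,5])
  i=5: ✓ (all of [6,6])
  i=6: ✗ (fails at j=7)
Positions where it holds: {1, 4, 5} → 3.

3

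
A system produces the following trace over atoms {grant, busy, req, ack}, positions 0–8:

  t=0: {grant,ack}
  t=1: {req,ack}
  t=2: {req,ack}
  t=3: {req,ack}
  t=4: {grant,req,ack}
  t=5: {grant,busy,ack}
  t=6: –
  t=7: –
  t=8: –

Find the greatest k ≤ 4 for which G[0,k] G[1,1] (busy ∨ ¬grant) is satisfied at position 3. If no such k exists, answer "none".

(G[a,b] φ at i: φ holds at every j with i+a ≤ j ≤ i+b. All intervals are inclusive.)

none

G[1,1] (busy ∨ ¬grant) must hold from j=3 onward; find where it first fails.
  j=3: fails → no k works.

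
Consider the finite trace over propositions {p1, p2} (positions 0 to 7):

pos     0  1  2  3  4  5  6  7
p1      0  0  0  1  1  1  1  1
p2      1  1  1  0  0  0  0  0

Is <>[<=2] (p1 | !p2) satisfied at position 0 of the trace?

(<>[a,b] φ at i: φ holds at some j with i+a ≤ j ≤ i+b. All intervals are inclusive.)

Does not hold

Check (p1 | !p2) at each j in [0,2]:
  j=0: false
  j=1: false
  j=2: false
No position in the window satisfies it → formula fails.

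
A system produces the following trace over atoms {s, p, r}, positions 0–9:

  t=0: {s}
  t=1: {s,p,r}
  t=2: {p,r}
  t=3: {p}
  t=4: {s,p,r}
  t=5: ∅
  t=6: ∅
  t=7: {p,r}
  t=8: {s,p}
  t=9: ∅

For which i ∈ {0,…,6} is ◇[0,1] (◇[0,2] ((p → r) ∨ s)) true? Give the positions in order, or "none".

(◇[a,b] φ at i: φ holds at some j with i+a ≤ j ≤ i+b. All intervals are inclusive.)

0, 1, 2, 3, 4, 5, 6

Evaluate at each i in [0,6]:
  i=0: ✓ (witness j=0)
  i=1: ✓ (witness j=1)
  i=2: ✓ (witness j=2)
  i=3: ✓ (witness j=3)
  i=4: ✓ (witness j=4)
  i=5: ✓ (witness j=5)
  i=6: ✓ (witness j=6)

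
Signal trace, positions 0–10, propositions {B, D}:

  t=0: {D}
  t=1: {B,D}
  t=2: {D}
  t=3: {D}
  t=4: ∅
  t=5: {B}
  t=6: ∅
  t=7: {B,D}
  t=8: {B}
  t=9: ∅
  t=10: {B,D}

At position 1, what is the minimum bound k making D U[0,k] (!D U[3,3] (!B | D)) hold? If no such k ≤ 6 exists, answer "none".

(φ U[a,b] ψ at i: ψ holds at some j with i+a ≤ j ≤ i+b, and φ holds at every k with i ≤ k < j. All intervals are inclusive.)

Need earliest j ≥ 1 with (!D U[3,3] (!B | D)), and D at every k in [1,j-1].
  j=1: rhs fails.
  j=2: rhs fails.
  j=3: rhs fails.
  j=4: rhs holds; lhs holds on [1,3]. k = 3.

3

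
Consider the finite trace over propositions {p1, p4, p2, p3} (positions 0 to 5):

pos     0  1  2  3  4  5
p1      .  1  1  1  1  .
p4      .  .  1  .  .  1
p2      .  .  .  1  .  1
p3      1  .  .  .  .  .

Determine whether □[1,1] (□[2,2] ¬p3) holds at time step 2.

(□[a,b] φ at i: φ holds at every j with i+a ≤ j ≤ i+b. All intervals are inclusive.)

Check □[2,2] ¬p3 at every j in [3,3]:
  j=3: holds on [5,5]
All positions satisfy it → formula holds.

Holds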